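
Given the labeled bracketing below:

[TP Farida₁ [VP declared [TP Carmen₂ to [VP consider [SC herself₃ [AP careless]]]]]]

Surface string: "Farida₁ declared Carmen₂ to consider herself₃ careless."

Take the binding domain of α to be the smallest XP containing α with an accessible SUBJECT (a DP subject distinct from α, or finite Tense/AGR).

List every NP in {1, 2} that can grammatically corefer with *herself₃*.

*herself* is an anaphor, so Principle A applies: it must be bound in its binding domain.
Binding domain of *herself₃*: the embedded TP, whose subject is Carmen₂.
*Farida₁* c-commands the anaphor but is outside its binding domain → cannot satisfy Principle A.
*Carmen₂* c-commands the anaphor within its binding domain → licit binder.

{2}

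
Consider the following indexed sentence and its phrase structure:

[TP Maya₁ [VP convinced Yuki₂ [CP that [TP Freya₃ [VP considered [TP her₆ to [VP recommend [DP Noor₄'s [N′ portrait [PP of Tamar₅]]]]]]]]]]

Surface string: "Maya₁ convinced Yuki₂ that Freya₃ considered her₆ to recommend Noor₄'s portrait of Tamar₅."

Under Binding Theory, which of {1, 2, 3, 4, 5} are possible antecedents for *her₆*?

*her* is a pronoun, so Principle B applies: it must be free in its binding domain.
Binding domain of *her₆*: the embedded TP, whose subject is Freya₃.
*Maya₁* c-commands the pronoun but from outside its binding domain, and is not c-commanded by it → coindexation permitted.
*Yuki₂* c-commands the pronoun but from outside its binding domain, and is not c-commanded by it → coindexation permitted.
*Freya₃* c-commands the pronoun within its binding domain → coindexation would violate Principle B.
*Noor₄*: the pronoun c-commands this R-expression → coindexation would violate Principle C on *Noor₄*.
*Tamar₅*: the pronoun c-commands this R-expression → coindexation would violate Principle C on *Tamar₅*.

{1, 2}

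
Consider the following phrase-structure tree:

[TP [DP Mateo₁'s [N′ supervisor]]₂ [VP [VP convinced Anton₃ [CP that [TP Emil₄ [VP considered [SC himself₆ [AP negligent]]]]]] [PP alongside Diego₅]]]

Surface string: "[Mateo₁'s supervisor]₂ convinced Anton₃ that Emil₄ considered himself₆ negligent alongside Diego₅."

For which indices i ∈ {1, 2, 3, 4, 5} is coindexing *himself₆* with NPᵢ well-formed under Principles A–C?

{4}

*himself* is an anaphor, so Principle A applies: it must be bound in its binding domain.
Binding domain of *himself₆*: the embedded TP, whose subject is Emil₄.
*Mateo₁* does not c-command the anaphor → cannot bind it.
*[Mateo₁'s supervisor]₂* c-commands the anaphor but is outside its binding domain → cannot satisfy Principle A.
*Anton₃* c-commands the anaphor but is outside its binding domain → cannot satisfy Principle A.
*Emil₄* c-commands the anaphor within its binding domain → licit binder.
*Diego₅* does not c-command the anaphor → cannot bind it.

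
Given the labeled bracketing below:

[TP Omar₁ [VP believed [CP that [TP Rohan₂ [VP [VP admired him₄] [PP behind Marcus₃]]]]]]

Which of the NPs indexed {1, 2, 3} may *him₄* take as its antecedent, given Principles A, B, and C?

{1, 3}

*him* is a pronoun, so Principle B applies: it must be free in its binding domain.
Binding domain of *him₄*: the embedded TP, whose subject is Rohan₂.
*Omar₁* c-commands the pronoun but from outside its binding domain, and is not c-commanded by it → coindexation permitted.
*Rohan₂* c-commands the pronoun within its binding domain → coindexation would violate Principle B.
*Marcus₃* and the pronoun do not c-command one another → neither Principle B nor Principle C is at stake; coindexation permitted.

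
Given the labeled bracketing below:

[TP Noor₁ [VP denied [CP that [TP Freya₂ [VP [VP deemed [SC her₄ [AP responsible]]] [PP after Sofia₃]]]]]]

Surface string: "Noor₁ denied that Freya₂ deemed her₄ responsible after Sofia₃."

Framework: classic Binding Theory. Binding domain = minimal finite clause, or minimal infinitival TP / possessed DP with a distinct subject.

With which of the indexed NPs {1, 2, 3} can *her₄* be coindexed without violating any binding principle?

{1, 3}

*her* is a pronoun, so Principle B applies: it must be free in its binding domain.
Binding domain of *her₄*: the embedded TP, whose subject is Freya₂.
*Noor₁* c-commands the pronoun but from outside its binding domain, and is not c-commanded by it → coindexation permitted.
*Freya₂* c-commands the pronoun within its binding domain → coindexation would violate Principle B.
*Sofia₃* and the pronoun do not c-command one another → neither Principle B nor Principle C is at stake; coindexation permitted.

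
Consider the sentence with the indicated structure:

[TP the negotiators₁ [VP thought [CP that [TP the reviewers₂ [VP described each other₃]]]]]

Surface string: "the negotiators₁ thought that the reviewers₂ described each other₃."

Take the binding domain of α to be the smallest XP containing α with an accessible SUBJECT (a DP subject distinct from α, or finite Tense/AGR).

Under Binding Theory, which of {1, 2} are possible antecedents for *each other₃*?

{2}

*each other* is an anaphor, so Principle A applies: it must be bound in its binding domain.
Binding domain of *each other₃*: the embedded TP, whose subject is the reviewers₂.
*the negotiators₁* c-commands the anaphor but is outside its binding domain → cannot satisfy Principle A.
*the reviewers₂* c-commands the anaphor within its binding domain → licit binder.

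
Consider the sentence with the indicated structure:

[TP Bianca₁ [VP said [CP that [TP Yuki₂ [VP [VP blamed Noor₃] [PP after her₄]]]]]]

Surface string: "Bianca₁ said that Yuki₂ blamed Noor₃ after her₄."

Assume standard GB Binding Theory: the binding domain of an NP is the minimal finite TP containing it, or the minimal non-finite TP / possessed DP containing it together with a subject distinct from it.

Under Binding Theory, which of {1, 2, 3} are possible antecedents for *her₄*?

*her* is a pronoun, so Principle B applies: it must be free in its binding domain.
Binding domain of *her₄*: the embedded TP, whose subject is Yuki₂.
*Bianca₁* c-commands the pronoun but from outside its binding domain, and is not c-commanded by it → coindexation permitted.
*Yuki₂* c-commands the pronoun within its binding domain → coindexation would violate Principle B.
*Noor₃* and the pronoun do not c-command one another → neither Principle B nor Principle C is at stake; coindexation permitted.

{1, 3}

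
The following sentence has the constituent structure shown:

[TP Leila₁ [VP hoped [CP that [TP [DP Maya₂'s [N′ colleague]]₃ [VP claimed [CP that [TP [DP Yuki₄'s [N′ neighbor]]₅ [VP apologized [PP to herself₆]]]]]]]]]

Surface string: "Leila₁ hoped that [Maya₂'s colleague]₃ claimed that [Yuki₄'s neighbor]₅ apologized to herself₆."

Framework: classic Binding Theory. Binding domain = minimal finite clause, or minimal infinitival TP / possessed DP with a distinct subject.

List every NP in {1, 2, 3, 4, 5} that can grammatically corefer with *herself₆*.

{5}

*herself* is an anaphor, so Principle A applies: it must be bound in its binding domain.
Binding domain of *herself₆*: the embedded TP, whose subject is [Yuki₄'s neighbor]₅.
*Leila₁* c-commands the anaphor but is outside its binding domain → cannot satisfy Principle A.
*Maya₂* does not c-command the anaphor → cannot bind it.
*[Maya₂'s colleague]₃* c-commands the anaphor but is outside its binding domain → cannot satisfy Principle A.
*Yuki₄* does not c-command the anaphor → cannot bind it.
*[Yuki₄'s neighbor]₅* c-commands the anaphor within its binding domain → licit binder.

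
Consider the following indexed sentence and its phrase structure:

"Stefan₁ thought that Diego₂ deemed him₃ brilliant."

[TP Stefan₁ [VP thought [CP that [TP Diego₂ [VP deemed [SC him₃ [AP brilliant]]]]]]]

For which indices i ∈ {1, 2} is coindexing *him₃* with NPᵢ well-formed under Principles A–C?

*him* is a pronoun, so Principle B applies: it must be free in its binding domain.
Binding domain of *him₃*: the embedded TP, whose subject is Diego₂.
*Stefan₁* c-commands the pronoun but from outside its binding domain, and is not c-commanded by it → coindexation permitted.
*Diego₂* c-commands the pronoun within its binding domain → coindexation would violate Principle B.

{1}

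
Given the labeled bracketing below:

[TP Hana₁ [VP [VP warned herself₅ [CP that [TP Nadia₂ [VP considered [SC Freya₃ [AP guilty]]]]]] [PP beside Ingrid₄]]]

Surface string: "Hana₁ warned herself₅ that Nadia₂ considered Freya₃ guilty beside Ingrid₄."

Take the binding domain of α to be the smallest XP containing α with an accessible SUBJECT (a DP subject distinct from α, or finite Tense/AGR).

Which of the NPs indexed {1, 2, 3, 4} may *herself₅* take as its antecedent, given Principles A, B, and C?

*herself* is an anaphor, so Principle A applies: it must be bound in its binding domain.
Binding domain of *herself₅*: the matrix TP, whose subject is Hana₁.
*Hana₁* c-commands the anaphor within its binding domain → licit binder.
*Nadia₂* does not c-command the anaphor → cannot bind it.
*Freya₃* does not c-command the anaphor → cannot bind it.
*Ingrid₄* does not c-command the anaphor → cannot bind it.

{1}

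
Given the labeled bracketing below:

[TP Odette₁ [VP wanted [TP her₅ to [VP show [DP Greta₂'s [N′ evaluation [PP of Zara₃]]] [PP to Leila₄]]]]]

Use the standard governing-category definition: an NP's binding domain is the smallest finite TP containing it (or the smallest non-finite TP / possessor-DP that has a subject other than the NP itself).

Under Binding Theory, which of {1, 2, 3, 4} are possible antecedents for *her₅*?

none

*her* is a pronoun, so Principle B applies: it must be free in its binding domain.
Binding domain of *her₅*: the matrix TP, whose subject is Odette₁.
*Odette₁* c-commands the pronoun within its binding domain → coindexation would violate Principle B.
*Greta₂*: the pronoun c-commands this R-expression → coindexation would violate Principle C on *Greta₂*.
*Zara₃*: the pronoun c-commands this R-expression → coindexation would violate Principle C on *Zara₃*.
*Leila₄*: the pronoun c-commands this R-expression → coindexation would violate Principle C on *Leila₄*.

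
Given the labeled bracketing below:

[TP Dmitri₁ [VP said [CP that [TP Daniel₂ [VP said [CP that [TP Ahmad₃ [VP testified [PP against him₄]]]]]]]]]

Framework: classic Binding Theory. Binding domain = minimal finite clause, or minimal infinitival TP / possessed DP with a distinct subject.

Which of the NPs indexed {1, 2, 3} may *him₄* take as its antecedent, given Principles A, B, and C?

*him* is a pronoun, so Principle B applies: it must be free in its binding domain.
Binding domain of *him₄*: the embedded TP, whose subject is Ahmad₃.
*Dmitri₁* c-commands the pronoun but from outside its binding domain, and is not c-commanded by it → coindexation permitted.
*Daniel₂* c-commands the pronoun but from outside its binding domain, and is not c-commanded by it → coindexation permitted.
*Ahmad₃* c-commands the pronoun within its binding domain → coindexation would violate Principle B.

{1, 2}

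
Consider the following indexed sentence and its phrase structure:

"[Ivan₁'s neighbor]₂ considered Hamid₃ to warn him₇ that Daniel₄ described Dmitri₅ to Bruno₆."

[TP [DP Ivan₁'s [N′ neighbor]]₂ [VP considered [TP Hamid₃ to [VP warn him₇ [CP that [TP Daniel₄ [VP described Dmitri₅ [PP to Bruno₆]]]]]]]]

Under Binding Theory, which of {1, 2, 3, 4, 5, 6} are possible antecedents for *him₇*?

*him* is a pronoun, so Principle B applies: it must be free in its binding domain.
Binding domain of *him₇*: the embedded TP, whose subject is Hamid₃.
*Ivan₁* and the pronoun do not c-command one another → neither Principle B nor Principle C is at stake; coindexation permitted.
*[Ivan₁'s neighbor]₂* c-commands the pronoun but from outside its binding domain, and is not c-commanded by it → coindexation permitted.
*Hamid₃* c-commands the pronoun within its binding domain → coindexation would violate Principle B.
*Daniel₄*: the pronoun c-commands this R-expression → coindexation would violate Principle C on *Daniel₄*.
*Dmitri₅*: the pronoun c-commands this R-expression → coindexation would violate Principle C on *Dmitri₅*.
*Bruno₆*: the pronoun c-commands this R-expression → coindexation would violate Principle C on *Bruno₆*.

{1, 2}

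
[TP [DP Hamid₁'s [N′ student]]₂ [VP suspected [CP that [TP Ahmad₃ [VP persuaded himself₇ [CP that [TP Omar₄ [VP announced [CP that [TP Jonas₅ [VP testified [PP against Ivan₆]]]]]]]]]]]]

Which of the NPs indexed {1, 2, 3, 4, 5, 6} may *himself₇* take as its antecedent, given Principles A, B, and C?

*himself* is an anaphor, so Principle A applies: it must be bound in its binding domain.
Binding domain of *himself₇*: the embedded TP, whose subject is Ahmad₃.
*Hamid₁* does not c-command the anaphor → cannot bind it.
*[Hamid₁'s student]₂* c-commands the anaphor but is outside its binding domain → cannot satisfy Principle A.
*Ahmad₃* c-commands the anaphor within its binding domain → licit binder.
*Omar₄* does not c-command the anaphor → cannot bind it.
*Jonas₅* does not c-command the anaphor → cannot bind it.
*Ivan₆* does not c-command the anaphor → cannot bind it.

{3}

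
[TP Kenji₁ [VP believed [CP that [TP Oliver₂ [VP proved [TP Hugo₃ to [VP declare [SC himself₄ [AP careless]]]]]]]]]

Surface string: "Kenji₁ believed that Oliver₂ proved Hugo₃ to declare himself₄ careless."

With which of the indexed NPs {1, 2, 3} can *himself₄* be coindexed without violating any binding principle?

*himself* is an anaphor, so Principle A applies: it must be bound in its binding domain.
Binding domain of *himself₄*: the embedded TP, whose subject is Hugo₃.
*Kenji₁* c-commands the anaphor but is outside its binding domain → cannot satisfy Principle A.
*Oliver₂* c-commands the anaphor but is outside its binding domain → cannot satisfy Principle A.
*Hugo₃* c-commands the anaphor within its binding domain → licit binder.

{3}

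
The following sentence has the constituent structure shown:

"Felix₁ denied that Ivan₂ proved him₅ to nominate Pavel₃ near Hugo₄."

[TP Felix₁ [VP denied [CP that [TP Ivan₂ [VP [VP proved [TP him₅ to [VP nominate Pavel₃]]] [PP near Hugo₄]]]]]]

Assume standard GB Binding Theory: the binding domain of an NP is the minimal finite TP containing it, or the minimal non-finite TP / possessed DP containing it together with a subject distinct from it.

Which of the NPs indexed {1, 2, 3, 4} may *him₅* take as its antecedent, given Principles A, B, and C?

*him* is a pronoun, so Principle B applies: it must be free in its binding domain.
Binding domain of *him₅*: the embedded TP, whose subject is Ivan₂.
*Felix₁* c-commands the pronoun but from outside its binding domain, and is not c-commanded by it → coindexation permitted.
*Ivan₂* c-commands the pronoun within its binding domain → coindexation would violate Principle B.
*Pavel₃*: the pronoun c-commands this R-expression → coindexation would violate Principle C on *Pavel₃*.
*Hugo₄* and the pronoun do not c-command one another → neither Principle B nor Principle C is at stake; coindexation permitted.

{1, 4}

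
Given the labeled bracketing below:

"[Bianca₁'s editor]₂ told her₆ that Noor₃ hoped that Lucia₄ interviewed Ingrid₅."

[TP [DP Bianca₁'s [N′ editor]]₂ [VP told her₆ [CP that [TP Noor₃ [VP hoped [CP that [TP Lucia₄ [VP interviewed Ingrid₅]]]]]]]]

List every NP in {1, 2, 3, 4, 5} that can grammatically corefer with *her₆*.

{1}

*her* is a pronoun, so Principle B applies: it must be free in its binding domain.
Binding domain of *her₆*: the matrix TP, whose subject is [Bianca₁'s editor]₂.
*Bianca₁* and the pronoun do not c-command one another → neither Principle B nor Principle C is at stake; coindexation permitted.
*[Bianca₁'s editor]₂* c-commands the pronoun within its binding domain → coindexation would violate Principle B.
*Noor₃*: the pronoun c-commands this R-expression → coindexation would violate Principle C on *Noor₃*.
*Lucia₄*: the pronoun c-commands this R-expression → coindexation would violate Principle C on *Lucia₄*.
*Ingrid₅*: the pronoun c-commands this R-expression → coindexation would violate Principle C on *Ingrid₅*.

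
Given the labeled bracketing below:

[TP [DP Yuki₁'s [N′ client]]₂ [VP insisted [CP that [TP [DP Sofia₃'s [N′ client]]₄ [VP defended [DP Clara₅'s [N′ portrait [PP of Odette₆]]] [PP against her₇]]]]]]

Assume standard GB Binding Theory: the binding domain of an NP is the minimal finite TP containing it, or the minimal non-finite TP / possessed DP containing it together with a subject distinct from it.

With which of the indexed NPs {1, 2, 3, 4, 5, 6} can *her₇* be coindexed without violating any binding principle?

{1, 2, 3, 5, 6}

*her* is a pronoun, so Principle B applies: it must be free in its binding domain.
Binding domain of *her₇*: the embedded TP, whose subject is [Sofia₃'s client]₄.
*Yuki₁* and the pronoun do not c-command one another → neither Principle B nor Principle C is at stake; coindexation permitted.
*[Yuki₁'s client]₂* c-commands the pronoun but from outside its binding domain, and is not c-commanded by it → coindexation permitted.
*Sofia₃* and the pronoun do not c-command one another → neither Principle B nor Principle C is at stake; coindexation permitted.
*[Sofia₃'s client]₄* c-commands the pronoun within its binding domain → coindexation would violate Principle B.
*Clara₅* and the pronoun do not c-command one another → neither Principle B nor Principle C is at stake; coindexation permitted.
*Odette₆* and the pronoun do not c-command one another → neither Principle B nor Principle C is at stake; coindexation permitted.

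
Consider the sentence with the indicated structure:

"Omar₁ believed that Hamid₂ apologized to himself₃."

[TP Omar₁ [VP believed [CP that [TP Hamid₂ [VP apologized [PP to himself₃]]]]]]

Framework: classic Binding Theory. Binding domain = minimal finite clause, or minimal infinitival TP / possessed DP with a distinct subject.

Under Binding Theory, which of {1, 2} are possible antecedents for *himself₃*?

*himself* is an anaphor, so Principle A applies: it must be bound in its binding domain.
Binding domain of *himself₃*: the embedded TP, whose subject is Hamid₂.
*Omar₁* c-commands the anaphor but is outside its binding domain → cannot satisfy Principle A.
*Hamid₂* c-commands the anaphor within its binding domain → licit binder.

{2}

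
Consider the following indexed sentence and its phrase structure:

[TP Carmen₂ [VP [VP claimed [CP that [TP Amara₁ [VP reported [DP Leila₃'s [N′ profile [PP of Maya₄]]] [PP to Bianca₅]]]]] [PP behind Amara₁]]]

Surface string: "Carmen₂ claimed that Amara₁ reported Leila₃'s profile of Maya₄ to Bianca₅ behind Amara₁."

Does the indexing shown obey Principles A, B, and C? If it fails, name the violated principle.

The two coindexed NPs are *Amara₁* and *Amara₁*.
*Amara₁* is an R-expression; no coindexed NP c-commands it, so Principle C holds.
*Amara₁* is an R-expression; *Amara₁* does not c-command it, and no other NP shares its index, so Principle C is satisfied.
All principles are respected.

grammatical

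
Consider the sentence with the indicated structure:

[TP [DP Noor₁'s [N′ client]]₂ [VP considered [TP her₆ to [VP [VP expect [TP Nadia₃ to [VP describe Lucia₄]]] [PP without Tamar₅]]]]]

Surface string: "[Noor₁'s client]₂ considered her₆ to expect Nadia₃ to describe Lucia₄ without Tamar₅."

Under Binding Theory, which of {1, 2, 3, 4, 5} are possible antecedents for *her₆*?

{1}

*her* is a pronoun, so Principle B applies: it must be free in its binding domain.
Binding domain of *her₆*: the matrix TP, whose subject is [Noor₁'s client]₂.
*Noor₁* and the pronoun do not c-command one another → neither Principle B nor Principle C is at stake; coindexation permitted.
*[Noor₁'s client]₂* c-commands the pronoun within its binding domain → coindexation would violate Principle B.
*Nadia₃*: the pronoun c-commands this R-expression → coindexation would violate Principle C on *Nadia₃*.
*Lucia₄*: the pronoun c-commands this R-expression → coindexation would violate Principle C on *Lucia₄*.
*Tamar₅*: the pronoun c-commands this R-expression → coindexation would violate Principle C on *Tamar₅*.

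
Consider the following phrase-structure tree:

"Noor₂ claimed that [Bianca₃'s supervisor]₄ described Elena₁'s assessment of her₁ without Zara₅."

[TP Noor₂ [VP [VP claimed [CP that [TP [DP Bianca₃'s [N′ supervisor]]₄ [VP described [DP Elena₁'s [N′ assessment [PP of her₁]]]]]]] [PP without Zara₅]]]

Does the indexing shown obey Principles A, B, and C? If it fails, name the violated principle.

The two coindexed NPs are *Elena₁* and *her₁*.
*her₁* is a pronoun. Its binding domain is the possessed DP, whose subject is Elena₁.
*Elena₁* c-commands it within that domain and carries the same index.
The pronoun is locally bound → Principle B violation.

Principle B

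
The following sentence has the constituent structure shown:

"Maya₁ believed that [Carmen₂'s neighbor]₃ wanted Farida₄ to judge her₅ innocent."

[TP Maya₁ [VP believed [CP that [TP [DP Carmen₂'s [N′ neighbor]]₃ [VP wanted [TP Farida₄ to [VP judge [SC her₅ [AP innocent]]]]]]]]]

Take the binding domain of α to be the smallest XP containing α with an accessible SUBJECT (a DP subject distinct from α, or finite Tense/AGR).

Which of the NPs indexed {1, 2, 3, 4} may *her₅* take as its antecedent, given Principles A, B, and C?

*her* is a pronoun, so Principle B applies: it must be free in its binding domain.
Binding domain of *her₅*: the embedded TP, whose subject is Farida₄.
*Maya₁* c-commands the pronoun but from outside its binding domain, and is not c-commanded by it → coindexation permitted.
*Carmen₂* and the pronoun do not c-command one another → neither Principle B nor Principle C is at stake; coindexation permitted.
*[Carmen₂'s neighbor]₃* c-commands the pronoun but from outside its binding domain, and is not c-commanded by it → coindexation permitted.
*Farida₄* c-commands the pronoun within its binding domain → coindexation would violate Principle B.

{1, 2, 3}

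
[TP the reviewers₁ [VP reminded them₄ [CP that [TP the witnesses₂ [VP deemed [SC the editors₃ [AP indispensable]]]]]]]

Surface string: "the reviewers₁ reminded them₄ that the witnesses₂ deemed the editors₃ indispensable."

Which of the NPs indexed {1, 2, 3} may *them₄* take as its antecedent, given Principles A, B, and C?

none

*them* is a pronoun, so Principle B applies: it must be free in its binding domain.
Binding domain of *them₄*: the matrix TP, whose subject is the reviewers₁.
*the reviewers₁* c-commands the pronoun within its binding domain → coindexation would violate Principle B.
*the witnesses₂*: the pronoun c-commands this R-expression → coindexation would violate Principle C on *the witnesses₂*.
*the editors₃*: the pronoun c-commands this R-expression → coindexation would violate Principle C on *the editors₃*.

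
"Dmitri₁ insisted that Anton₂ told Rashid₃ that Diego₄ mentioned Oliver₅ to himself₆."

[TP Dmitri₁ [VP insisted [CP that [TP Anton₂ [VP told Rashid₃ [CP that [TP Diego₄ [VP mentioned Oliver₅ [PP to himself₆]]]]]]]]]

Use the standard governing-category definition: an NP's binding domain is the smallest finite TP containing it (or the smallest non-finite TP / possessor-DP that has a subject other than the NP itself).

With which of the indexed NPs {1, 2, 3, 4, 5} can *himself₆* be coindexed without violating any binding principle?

{4, 5}

*himself* is an anaphor, so Principle A applies: it must be bound in its binding domain.
Binding domain of *himself₆*: the embedded TP, whose subject is Diego₄.
*Dmitri₁* c-commands the anaphor but is outside its binding domain → cannot satisfy Principle A.
*Anton₂* c-commands the anaphor but is outside its binding domain → cannot satisfy Principle A.
*Rashid₃* c-commands the anaphor but is outside its binding domain → cannot satisfy Principle A.
*Diego₄* c-commands the anaphor within its binding domain → licit binder.
*Oliver₅* c-commands the anaphor within its binding domain → licit binder.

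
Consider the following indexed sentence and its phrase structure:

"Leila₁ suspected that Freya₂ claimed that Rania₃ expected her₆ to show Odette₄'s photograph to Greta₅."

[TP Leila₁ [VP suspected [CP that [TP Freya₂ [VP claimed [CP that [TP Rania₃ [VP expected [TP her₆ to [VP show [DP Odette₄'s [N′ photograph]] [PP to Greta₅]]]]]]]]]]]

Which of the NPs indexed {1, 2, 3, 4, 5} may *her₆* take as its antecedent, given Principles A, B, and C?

{1, 2}

*her* is a pronoun, so Principle B applies: it must be free in its binding domain.
Binding domain of *her₆*: the embedded TP, whose subject is Rania₃.
*Leila₁* c-commands the pronoun but from outside its binding domain, and is not c-commanded by it → coindexation permitted.
*Freya₂* c-commands the pronoun but from outside its binding domain, and is not c-commanded by it → coindexation permitted.
*Rania₃* c-commands the pronoun within its binding domain → coindexation would violate Principle B.
*Odette₄*: the pronoun c-commands this R-expression → coindexation would violate Principle C on *Odette₄*.
*Greta₅*: the pronoun c-commands this R-expression → coindexation would violate Principle C on *Greta₅*.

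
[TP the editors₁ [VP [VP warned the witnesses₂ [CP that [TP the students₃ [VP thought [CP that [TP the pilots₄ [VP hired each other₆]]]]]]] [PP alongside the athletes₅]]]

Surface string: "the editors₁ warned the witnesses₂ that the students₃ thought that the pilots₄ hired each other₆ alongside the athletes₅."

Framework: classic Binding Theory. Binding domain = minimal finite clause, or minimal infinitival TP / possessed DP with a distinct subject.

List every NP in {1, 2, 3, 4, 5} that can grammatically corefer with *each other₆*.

*each other* is an anaphor, so Principle A applies: it must be bound in its binding domain.
Binding domain of *each other₆*: the embedded TP, whose subject is the pilots₄.
*the editors₁* c-commands the anaphor but is outside its binding domain → cannot satisfy Principle A.
*the witnesses₂* c-commands the anaphor but is outside its binding domain → cannot satisfy Principle A.
*the students₃* c-commands the anaphor but is outside its binding domain → cannot satisfy Principle A.
*the pilots₄* c-commands the anaphor within its binding domain → licit binder.
*the athletes₅* does not c-command the anaphor → cannot bind it.

{4}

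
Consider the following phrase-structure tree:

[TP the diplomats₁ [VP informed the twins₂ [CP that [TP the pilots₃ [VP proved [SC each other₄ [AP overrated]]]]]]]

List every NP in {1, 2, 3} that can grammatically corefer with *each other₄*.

*each other* is an anaphor, so Principle A applies: it must be bound in its binding domain.
Binding domain of *each other₄*: the embedded TP, whose subject is the pilots₃.
*the diplomats₁* c-commands the anaphor but is outside its binding domain → cannot satisfy Principle A.
*the twins₂* c-commands the anaphor but is outside its binding domain → cannot satisfy Principle A.
*the pilots₃* c-commands the anaphor within its binding domain → licit binder.

{3}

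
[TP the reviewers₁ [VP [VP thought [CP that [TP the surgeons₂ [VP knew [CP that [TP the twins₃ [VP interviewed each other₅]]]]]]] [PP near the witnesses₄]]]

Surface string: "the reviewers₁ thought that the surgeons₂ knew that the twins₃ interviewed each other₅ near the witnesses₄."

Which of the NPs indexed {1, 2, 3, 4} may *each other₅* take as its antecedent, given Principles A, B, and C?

{3}

*each other* is an anaphor, so Principle A applies: it must be bound in its binding domain.
Binding domain of *each other₅*: the embedded TP, whose subject is the twins₃.
*the reviewers₁* c-commands the anaphor but is outside its binding domain → cannot satisfy Principle A.
*the surgeons₂* c-commands the anaphor but is outside its binding domain → cannot satisfy Principle A.
*the twins₃* c-commands the anaphor within its binding domain → licit binder.
*the witnesses₄* does not c-command the anaphor → cannot bind it.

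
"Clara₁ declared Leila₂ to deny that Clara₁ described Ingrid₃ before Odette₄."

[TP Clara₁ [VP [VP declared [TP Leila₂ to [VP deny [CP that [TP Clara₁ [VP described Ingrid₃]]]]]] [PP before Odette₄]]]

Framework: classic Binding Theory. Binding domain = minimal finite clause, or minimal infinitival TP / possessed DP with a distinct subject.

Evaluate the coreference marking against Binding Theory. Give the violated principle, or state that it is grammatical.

The two coindexed NPs are *Clara₁* (the lower occurrence) and *Clara₁* (the higher occurrence).
*Clara₁* (the lower occurrence) is an R-expression. Principle C requires it to be free everywhere.
*Clara₁* (the higher occurrence) c-commands it and carries the same index.
The R-expression is bound → Principle C violation.

Principle C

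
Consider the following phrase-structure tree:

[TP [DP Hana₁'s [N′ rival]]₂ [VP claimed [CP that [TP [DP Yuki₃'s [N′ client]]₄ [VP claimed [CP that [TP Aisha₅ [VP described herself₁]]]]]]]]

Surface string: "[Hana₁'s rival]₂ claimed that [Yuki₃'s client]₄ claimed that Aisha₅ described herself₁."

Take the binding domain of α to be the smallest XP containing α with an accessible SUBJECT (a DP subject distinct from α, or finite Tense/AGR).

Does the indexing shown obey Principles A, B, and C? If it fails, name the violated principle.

The two coindexed NPs are *Hana₁* and *herself₁*.
*herself₁* is an anaphor. Principle A requires it to be bound within its binding domain — the embedded TP, whose subject is Aisha₅.
Within that domain it is c-commanded by *Aisha₅*, which does not share its index.
*Hana₁* does not c-command the anaphor at all.
The anaphor is unbound in its domain → Principle A violation.

Principle A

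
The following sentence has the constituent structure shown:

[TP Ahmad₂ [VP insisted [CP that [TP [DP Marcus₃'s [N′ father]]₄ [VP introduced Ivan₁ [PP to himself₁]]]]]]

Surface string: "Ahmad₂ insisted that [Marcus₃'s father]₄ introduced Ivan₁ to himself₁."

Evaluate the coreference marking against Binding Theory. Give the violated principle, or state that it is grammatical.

The two coindexed NPs are *Ivan₁* and *himself₁*.
*himself₁* is an anaphor; its binding domain is the embedded TP, whose subject is [Marcus₃'s father]₄. *Ivan₁* c-commands it within that domain and shares its index, so Principle A is satisfied.
*Ivan₁* is an R-expression; *himself₁* does not c-command it, and no other NP shares its index, so Principle C is satisfied.
All principles are respected.

grammatical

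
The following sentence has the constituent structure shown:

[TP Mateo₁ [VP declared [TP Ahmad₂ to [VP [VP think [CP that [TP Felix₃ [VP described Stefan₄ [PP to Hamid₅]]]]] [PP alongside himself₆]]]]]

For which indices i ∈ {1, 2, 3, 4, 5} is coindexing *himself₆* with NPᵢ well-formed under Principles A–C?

*himself* is an anaphor, so Principle A applies: it must be bound in its binding domain.
Binding domain of *himself₆*: the embedded TP, whose subject is Ahmad₂.
*Mateo₁* c-commands the anaphor but is outside its binding domain → cannot satisfy Principle A.
*Ahmad₂* c-commands the anaphor within its binding domain → licit binder.
*Felix₃* does not c-command the anaphor → cannot bind it.
*Stefan₄* does not c-command the anaphor → cannot bind it.
*Hamid₅* does not c-command the anaphor → cannot bind it.

{2}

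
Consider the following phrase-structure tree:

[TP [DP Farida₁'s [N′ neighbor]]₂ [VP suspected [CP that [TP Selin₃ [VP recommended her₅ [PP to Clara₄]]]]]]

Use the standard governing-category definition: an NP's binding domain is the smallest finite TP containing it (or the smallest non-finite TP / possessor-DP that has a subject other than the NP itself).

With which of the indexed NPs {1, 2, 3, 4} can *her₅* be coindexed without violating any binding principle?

{1, 2}

*her* is a pronoun, so Principle B applies: it must be free in its binding domain.
Binding domain of *her₅*: the embedded TP, whose subject is Selin₃.
*Farida₁* and the pronoun do not c-command one another → neither Principle B nor Principle C is at stake; coindexation permitted.
*[Farida₁'s neighbor]₂* c-commands the pronoun but from outside its binding domain, and is not c-commanded by it → coindexation permitted.
*Selin₃* c-commands the pronoun within its binding domain → coindexation would violate Principle B.
*Clara₄*: the pronoun c-commands this R-expression → coindexation would violate Principle C on *Clara₄*.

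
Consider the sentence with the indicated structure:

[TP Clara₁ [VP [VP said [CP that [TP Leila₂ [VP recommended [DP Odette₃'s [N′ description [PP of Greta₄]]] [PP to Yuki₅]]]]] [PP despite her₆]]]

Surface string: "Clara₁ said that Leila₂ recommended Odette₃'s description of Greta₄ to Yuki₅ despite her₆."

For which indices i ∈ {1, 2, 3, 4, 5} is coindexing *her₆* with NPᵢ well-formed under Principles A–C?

{2, 3, 4, 5}

*her* is a pronoun, so Principle B applies: it must be free in its binding domain.
Binding domain of *her₆*: the matrix TP, whose subject is Clara₁.
*Clara₁* c-commands the pronoun within its binding domain → coindexation would violate Principle B.
*Leila₂* and the pronoun do not c-command one another → neither Principle B nor Principle C is at stake; coindexation permitted.
*Odette₃* and the pronoun do not c-command one another → neither Principle B nor Principle C is at stake; coindexation permitted.
*Greta₄* and the pronoun do not c-command one another → neither Principle B nor Principle C is at stake; coindexation permitted.
*Yuki₅* and the pronoun do not c-command one another → neither Principle B nor Principle C is at stake; coindexation permitted.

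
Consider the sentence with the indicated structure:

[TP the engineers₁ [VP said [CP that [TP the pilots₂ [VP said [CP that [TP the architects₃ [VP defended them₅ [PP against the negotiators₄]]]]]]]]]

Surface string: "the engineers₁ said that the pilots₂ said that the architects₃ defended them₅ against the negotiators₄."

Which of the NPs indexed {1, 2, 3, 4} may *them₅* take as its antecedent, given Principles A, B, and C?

{1, 2}

*them* is a pronoun, so Principle B applies: it must be free in its binding domain.
Binding domain of *them₅*: the embedded TP, whose subject is the architects₃.
*the engineers₁* c-commands the pronoun but from outside its binding domain, and is not c-commanded by it → coindexation permitted.
*the pilots₂* c-commands the pronoun but from outside its binding domain, and is not c-commanded by it → coindexation permitted.
*the architects₃* c-commands the pronoun within its binding domain → coindexation would violate Principle B.
*the negotiators₄*: the pronoun c-commands this R-expression → coindexation would violate Principle C on *the negotiators₄*.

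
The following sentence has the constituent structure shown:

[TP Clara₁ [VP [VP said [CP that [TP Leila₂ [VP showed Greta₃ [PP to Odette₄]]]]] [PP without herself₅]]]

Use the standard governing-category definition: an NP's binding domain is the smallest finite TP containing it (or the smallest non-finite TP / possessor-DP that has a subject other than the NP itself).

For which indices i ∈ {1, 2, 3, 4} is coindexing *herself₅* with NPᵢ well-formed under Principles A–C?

{1}

*herself* is an anaphor, so Principle A applies: it must be bound in its binding domain.
Binding domain of *herself₅*: the matrix TP, whose subject is Clara₁.
*Clara₁* c-commands the anaphor within its binding domain → licit binder.
*Leila₂* does not c-command the anaphor → cannot bind it.
*Greta₃* does not c-command the anaphor → cannot bind it.
*Odette₄* does not c-command the anaphor → cannot bind it.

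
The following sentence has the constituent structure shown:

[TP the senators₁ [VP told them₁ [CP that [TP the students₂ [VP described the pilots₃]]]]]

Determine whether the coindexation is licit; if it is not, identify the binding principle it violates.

Principle B

The two coindexed NPs are *the senators₁* and *them₁*.
*them₁* is a pronoun. Its binding domain is the matrix TP, whose subject is the senators₁.
*the senators₁* c-commands it within that domain and carries the same index.
The pronoun is locally bound → Principle B violation.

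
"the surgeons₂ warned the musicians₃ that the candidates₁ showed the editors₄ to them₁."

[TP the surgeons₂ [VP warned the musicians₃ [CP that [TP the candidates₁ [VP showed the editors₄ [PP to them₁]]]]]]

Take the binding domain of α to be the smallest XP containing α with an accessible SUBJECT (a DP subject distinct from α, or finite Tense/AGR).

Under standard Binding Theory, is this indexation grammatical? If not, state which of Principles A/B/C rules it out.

The two coindexed NPs are *the candidates₁* and *them₁*.
*them₁* is a pronoun. Its binding domain is the embedded TP, whose subject is the candidates₁.
*the candidates₁* c-commands it within that domain and carries the same index.
The pronoun is locally bound → Principle B violation.

Principle B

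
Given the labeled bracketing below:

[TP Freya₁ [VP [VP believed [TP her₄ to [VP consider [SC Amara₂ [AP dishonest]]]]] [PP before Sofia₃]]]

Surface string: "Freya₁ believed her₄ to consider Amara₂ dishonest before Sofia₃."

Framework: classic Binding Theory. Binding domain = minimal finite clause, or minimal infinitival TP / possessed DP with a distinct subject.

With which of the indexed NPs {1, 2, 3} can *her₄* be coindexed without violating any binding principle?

*her* is a pronoun, so Principle B applies: it must be free in its binding domain.
Binding domain of *her₄*: the matrix TP, whose subject is Freya₁.
*Freya₁* c-commands the pronoun within its binding domain → coindexation would violate Principle B.
*Amara₂*: the pronoun c-commands this R-expression → coindexation would violate Principle C on *Amara₂*.
*Sofia₃* and the pronoun do not c-command one another → neither Principle B nor Principle C is at stake; coindexation permitted.

{3}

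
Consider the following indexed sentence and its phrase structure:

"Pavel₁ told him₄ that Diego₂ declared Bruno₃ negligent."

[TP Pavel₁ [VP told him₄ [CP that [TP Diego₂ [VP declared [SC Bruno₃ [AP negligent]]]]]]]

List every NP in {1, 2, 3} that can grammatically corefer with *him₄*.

none

*him* is a pronoun, so Principle B applies: it must be free in its binding domain.
Binding domain of *him₄*: the matrix TP, whose subject is Pavel₁.
*Pavel₁* c-commands the pronoun within its binding domain → coindexation would violate Principle B.
*Diego₂*: the pronoun c-commands this R-expression → coindexation would violate Principle C on *Diego₂*.
*Bruno₃*: the pronoun c-commands this R-expression → coindexation would violate Principle C on *Bruno₃*.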